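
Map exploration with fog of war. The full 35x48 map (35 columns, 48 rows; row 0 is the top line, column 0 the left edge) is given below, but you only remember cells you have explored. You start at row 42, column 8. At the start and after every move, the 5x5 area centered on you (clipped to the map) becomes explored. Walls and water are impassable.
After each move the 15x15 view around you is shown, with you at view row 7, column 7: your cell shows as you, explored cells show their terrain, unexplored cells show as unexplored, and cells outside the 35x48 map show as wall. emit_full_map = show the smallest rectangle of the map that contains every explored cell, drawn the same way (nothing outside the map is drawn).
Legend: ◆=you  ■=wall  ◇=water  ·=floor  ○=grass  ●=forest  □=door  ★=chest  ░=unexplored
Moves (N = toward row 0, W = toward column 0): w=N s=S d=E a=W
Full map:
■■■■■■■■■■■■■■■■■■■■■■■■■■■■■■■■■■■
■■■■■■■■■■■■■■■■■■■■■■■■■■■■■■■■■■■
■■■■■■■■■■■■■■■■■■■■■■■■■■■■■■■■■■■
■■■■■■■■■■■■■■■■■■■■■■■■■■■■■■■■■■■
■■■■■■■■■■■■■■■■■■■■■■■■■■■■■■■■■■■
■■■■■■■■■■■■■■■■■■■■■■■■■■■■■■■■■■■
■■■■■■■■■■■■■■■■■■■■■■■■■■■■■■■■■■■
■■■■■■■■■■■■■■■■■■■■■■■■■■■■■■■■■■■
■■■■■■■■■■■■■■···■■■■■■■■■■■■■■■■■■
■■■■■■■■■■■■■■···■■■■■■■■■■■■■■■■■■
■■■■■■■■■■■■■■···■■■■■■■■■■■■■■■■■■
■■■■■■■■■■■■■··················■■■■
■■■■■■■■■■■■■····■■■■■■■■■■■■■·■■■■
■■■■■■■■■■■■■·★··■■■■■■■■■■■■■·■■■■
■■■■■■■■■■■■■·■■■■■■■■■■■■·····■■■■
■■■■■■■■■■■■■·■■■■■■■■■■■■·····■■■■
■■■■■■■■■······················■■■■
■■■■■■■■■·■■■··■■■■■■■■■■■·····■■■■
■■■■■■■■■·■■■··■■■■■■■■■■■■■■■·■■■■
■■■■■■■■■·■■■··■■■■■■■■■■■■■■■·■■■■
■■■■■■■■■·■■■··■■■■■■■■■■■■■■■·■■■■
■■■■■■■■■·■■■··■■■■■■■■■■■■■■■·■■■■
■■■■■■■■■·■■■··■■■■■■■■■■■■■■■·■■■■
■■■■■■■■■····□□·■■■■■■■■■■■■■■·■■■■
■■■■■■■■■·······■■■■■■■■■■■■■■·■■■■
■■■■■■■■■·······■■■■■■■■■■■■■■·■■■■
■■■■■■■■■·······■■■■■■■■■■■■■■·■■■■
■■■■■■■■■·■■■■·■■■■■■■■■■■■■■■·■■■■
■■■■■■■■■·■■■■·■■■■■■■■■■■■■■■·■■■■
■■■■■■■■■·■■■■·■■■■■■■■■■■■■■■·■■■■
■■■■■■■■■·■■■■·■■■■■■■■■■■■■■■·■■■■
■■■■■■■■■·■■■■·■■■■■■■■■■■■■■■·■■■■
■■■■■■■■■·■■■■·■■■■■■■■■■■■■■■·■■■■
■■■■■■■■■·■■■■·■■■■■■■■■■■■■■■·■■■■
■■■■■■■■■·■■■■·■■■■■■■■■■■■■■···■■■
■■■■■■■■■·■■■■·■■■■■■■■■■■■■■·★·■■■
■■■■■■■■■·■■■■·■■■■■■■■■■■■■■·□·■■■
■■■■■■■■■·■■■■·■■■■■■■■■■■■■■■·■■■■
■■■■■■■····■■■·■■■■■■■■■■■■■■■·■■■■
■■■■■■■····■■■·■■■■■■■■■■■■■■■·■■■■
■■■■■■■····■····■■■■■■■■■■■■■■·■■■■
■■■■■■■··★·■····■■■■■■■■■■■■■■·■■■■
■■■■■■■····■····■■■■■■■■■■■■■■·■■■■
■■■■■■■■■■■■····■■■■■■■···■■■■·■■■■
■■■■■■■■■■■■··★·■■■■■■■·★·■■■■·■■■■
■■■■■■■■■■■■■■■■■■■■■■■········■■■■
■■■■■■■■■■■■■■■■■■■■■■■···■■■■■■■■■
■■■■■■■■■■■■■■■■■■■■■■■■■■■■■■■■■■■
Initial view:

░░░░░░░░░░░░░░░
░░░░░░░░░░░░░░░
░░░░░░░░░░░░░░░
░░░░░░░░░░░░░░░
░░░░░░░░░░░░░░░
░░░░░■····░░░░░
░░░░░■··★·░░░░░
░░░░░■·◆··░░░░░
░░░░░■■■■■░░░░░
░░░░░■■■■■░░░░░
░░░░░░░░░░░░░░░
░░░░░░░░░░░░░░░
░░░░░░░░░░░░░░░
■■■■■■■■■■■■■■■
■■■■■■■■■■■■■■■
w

░░░░░░░░░░░░░░░
░░░░░░░░░░░░░░░
░░░░░░░░░░░░░░░
░░░░░░░░░░░░░░░
░░░░░░░░░░░░░░░
░░░░░■····░░░░░
░░░░░■····░░░░░
░░░░░■·◆★·░░░░░
░░░░░■····░░░░░
░░░░░■■■■■░░░░░
░░░░░■■■■■░░░░░
░░░░░░░░░░░░░░░
░░░░░░░░░░░░░░░
░░░░░░░░░░░░░░░
■■■■■■■■■■■■■■■

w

░░░░░░░░░░░░░░░
░░░░░░░░░░░░░░░
░░░░░░░░░░░░░░░
░░░░░░░░░░░░░░░
░░░░░░░░░░░░░░░
░░░░░■····░░░░░
░░░░░■····░░░░░
░░░░░■·◆··░░░░░
░░░░░■··★·░░░░░
░░░░░■····░░░░░
░░░░░■■■■■░░░░░
░░░░░■■■■■░░░░░
░░░░░░░░░░░░░░░
░░░░░░░░░░░░░░░
░░░░░░░░░░░░░░░

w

░░░░░░░░░░░░░░░
░░░░░░░░░░░░░░░
░░░░░░░░░░░░░░░
░░░░░░░░░░░░░░░
░░░░░░░░░░░░░░░
░░░░░■■■·■░░░░░
░░░░░■····░░░░░
░░░░░■·◆··░░░░░
░░░░░■····░░░░░
░░░░░■··★·░░░░░
░░░░░■····░░░░░
░░░░░■■■■■░░░░░
░░░░░■■■■■░░░░░
░░░░░░░░░░░░░░░
░░░░░░░░░░░░░░░

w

░░░░░░░░░░░░░░░
░░░░░░░░░░░░░░░
░░░░░░░░░░░░░░░
░░░░░░░░░░░░░░░
░░░░░░░░░░░░░░░
░░░░░■■■·■░░░░░
░░░░░■■■·■░░░░░
░░░░░■·◆··░░░░░
░░░░░■····░░░░░
░░░░░■····░░░░░
░░░░░■··★·░░░░░
░░░░░■····░░░░░
░░░░░■■■■■░░░░░
░░░░░■■■■■░░░░░
░░░░░░░░░░░░░░░

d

░░░░░░░░░░░░░░░
░░░░░░░░░░░░░░░
░░░░░░░░░░░░░░░
░░░░░░░░░░░░░░░
░░░░░░░░░░░░░░░
░░░░■■■·■■░░░░░
░░░░■■■·■■░░░░░
░░░░■··◆·■░░░░░
░░░░■····■░░░░░
░░░░■····■░░░░░
░░░░■··★·░░░░░░
░░░░■····░░░░░░
░░░░■■■■■░░░░░░
░░░░■■■■■░░░░░░
░░░░░░░░░░░░░░░

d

░░░░░░░░░░░░░░░
░░░░░░░░░░░░░░░
░░░░░░░░░░░░░░░
░░░░░░░░░░░░░░░
░░░░░░░░░░░░░░░
░░░■■■·■■■░░░░░
░░░■■■·■■■░░░░░
░░░■···◆■■░░░░░
░░░■····■■░░░░░
░░░■····■·░░░░░
░░░■··★·░░░░░░░
░░░■····░░░░░░░
░░░■■■■■░░░░░░░
░░░■■■■■░░░░░░░
░░░░░░░░░░░░░░░

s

░░░░░░░░░░░░░░░
░░░░░░░░░░░░░░░
░░░░░░░░░░░░░░░
░░░░░░░░░░░░░░░
░░░■■■·■■■░░░░░
░░░■■■·■■■░░░░░
░░░■····■■░░░░░
░░░■···◆■■░░░░░
░░░■····■·░░░░░
░░░■··★·■·░░░░░
░░░■····░░░░░░░
░░░■■■■■░░░░░░░
░░░■■■■■░░░░░░░
░░░░░░░░░░░░░░░
░░░░░░░░░░░░░░░

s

░░░░░░░░░░░░░░░
░░░░░░░░░░░░░░░
░░░░░░░░░░░░░░░
░░░■■■·■■■░░░░░
░░░■■■·■■■░░░░░
░░░■····■■░░░░░
░░░■····■■░░░░░
░░░■···◆■·░░░░░
░░░■··★·■·░░░░░
░░░■····■·░░░░░
░░░■■■■■░░░░░░░
░░░■■■■■░░░░░░░
░░░░░░░░░░░░░░░
░░░░░░░░░░░░░░░
░░░░░░░░░░░░░░░

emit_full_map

■■■·■■■
■■■·■■■
■····■■
■····■■
■···◆■·
■··★·■·
■····■·
■■■■■░░
■■■■■░░

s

░░░░░░░░░░░░░░░
░░░░░░░░░░░░░░░
░░░■■■·■■■░░░░░
░░░■■■·■■■░░░░░
░░░■····■■░░░░░
░░░■····■■░░░░░
░░░■····■·░░░░░
░░░■··★◆■·░░░░░
░░░■····■·░░░░░
░░░■■■■■■·░░░░░
░░░■■■■■░░░░░░░
░░░░░░░░░░░░░░░
░░░░░░░░░░░░░░░
░░░░░░░░░░░░░░░
■■■■■■■■■■■■■■■

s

░░░░░░░░░░░░░░░
░░░■■■·■■■░░░░░
░░░■■■·■■■░░░░░
░░░■····■■░░░░░
░░░■····■■░░░░░
░░░■····■·░░░░░
░░░■··★·■·░░░░░
░░░■···◆■·░░░░░
░░░■■■■■■·░░░░░
░░░■■■■■■·░░░░░
░░░░░░░░░░░░░░░
░░░░░░░░░░░░░░░
░░░░░░░░░░░░░░░
■■■■■■■■■■■■■■■
■■■■■■■■■■■■■■■

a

░░░░░░░░░░░░░░░
░░░░■■■·■■■░░░░
░░░░■■■·■■■░░░░
░░░░■····■■░░░░
░░░░■····■■░░░░
░░░░■····■·░░░░
░░░░■··★·■·░░░░
░░░░■··◆·■·░░░░
░░░░■■■■■■·░░░░
░░░░■■■■■■·░░░░
░░░░░░░░░░░░░░░
░░░░░░░░░░░░░░░
░░░░░░░░░░░░░░░
■■■■■■■■■■■■■■■
■■■■■■■■■■■■■■■

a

░░░░░░░░░░░░░░░
░░░░░■■■·■■■░░░
░░░░░■■■·■■■░░░
░░░░░■····■■░░░
░░░░░■····■■░░░
░░░░░■····■·░░░
░░░░░■··★·■·░░░
░░░░░■·◆··■·░░░
░░░░░■■■■■■·░░░
░░░░░■■■■■■·░░░
░░░░░░░░░░░░░░░
░░░░░░░░░░░░░░░
░░░░░░░░░░░░░░░
■■■■■■■■■■■■■■■
■■■■■■■■■■■■■■■

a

░░░░░░░░░░░░░░░
░░░░░░■■■·■■■░░
░░░░░░■■■·■■■░░
░░░░░░■····■■░░
░░░░░░■····■■░░
░░░░░■■····■·░░
░░░░░■■··★·■·░░
░░░░░■■◆···■·░░
░░░░░■■■■■■■·░░
░░░░░■■■■■■■·░░
░░░░░░░░░░░░░░░
░░░░░░░░░░░░░░░
░░░░░░░░░░░░░░░
■■■■■■■■■■■■■■■
■■■■■■■■■■■■■■■

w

░░░░░░░░░░░░░░░
░░░░░░░░░░░░░░░
░░░░░░■■■·■■■░░
░░░░░░■■■·■■■░░
░░░░░░■····■■░░
░░░░░■■····■■░░
░░░░░■■····■·░░
░░░░░■■◆·★·■·░░
░░░░░■■····■·░░
░░░░░■■■■■■■·░░
░░░░░■■■■■■■·░░
░░░░░░░░░░░░░░░
░░░░░░░░░░░░░░░
░░░░░░░░░░░░░░░
■■■■■■■■■■■■■■■

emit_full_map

░■■■·■■■
░■■■·■■■
░■····■■
■■····■■
■■····■·
■■◆·★·■·
■■····■·
■■■■■■■·
■■■■■■■·


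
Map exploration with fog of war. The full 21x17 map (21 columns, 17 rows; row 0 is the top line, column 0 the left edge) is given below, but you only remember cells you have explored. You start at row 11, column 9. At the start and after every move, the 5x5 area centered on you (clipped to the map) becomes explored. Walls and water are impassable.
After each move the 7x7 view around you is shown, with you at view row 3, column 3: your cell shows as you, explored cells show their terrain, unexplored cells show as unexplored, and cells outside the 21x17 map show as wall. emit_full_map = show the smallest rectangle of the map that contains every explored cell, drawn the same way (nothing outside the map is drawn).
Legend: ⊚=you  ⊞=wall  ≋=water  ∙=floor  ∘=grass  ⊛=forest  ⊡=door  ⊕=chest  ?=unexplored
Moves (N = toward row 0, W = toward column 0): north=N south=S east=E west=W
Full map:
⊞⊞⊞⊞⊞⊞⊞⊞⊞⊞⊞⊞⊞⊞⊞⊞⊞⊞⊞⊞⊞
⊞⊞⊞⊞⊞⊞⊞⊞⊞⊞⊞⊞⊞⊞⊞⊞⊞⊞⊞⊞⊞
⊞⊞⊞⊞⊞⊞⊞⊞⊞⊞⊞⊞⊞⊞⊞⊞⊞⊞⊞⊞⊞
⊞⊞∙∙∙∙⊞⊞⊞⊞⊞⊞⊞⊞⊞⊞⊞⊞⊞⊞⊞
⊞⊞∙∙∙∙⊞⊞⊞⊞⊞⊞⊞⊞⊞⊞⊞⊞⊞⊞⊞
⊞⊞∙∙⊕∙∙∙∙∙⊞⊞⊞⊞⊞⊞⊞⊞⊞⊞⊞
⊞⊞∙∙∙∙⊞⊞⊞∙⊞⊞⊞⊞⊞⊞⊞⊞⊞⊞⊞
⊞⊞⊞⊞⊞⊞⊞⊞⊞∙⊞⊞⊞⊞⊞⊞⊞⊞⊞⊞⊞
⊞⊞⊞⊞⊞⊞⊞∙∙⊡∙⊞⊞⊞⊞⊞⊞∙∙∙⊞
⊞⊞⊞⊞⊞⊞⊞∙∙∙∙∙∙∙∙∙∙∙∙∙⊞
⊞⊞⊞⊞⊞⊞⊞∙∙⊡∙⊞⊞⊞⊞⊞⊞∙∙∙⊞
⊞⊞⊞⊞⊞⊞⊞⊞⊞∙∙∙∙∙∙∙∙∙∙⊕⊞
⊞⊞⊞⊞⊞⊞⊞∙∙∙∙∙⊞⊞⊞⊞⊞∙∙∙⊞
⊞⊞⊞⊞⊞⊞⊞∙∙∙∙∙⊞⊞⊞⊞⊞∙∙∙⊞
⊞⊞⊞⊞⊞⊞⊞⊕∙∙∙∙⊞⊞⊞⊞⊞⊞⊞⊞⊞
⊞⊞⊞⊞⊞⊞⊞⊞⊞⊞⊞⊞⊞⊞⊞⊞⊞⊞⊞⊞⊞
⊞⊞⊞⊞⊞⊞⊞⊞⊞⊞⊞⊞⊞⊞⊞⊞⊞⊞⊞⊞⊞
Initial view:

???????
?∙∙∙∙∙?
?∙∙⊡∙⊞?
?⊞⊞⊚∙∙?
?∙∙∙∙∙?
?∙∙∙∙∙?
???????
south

?∙∙∙∙∙?
?∙∙⊡∙⊞?
?⊞⊞∙∙∙?
?∙∙⊚∙∙?
?∙∙∙∙∙?
?⊕∙∙∙∙?
???????

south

?∙∙⊡∙⊞?
?⊞⊞∙∙∙?
?∙∙∙∙∙?
?∙∙⊚∙∙?
?⊕∙∙∙∙?
?⊞⊞⊞⊞⊞?
???????

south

?⊞⊞∙∙∙?
?∙∙∙∙∙?
?∙∙∙∙∙?
?⊕∙⊚∙∙?
?⊞⊞⊞⊞⊞?
?⊞⊞⊞⊞⊞?
⊞⊞⊞⊞⊞⊞⊞

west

??⊞⊞∙∙∙
?⊞∙∙∙∙∙
?⊞∙∙∙∙∙
?⊞⊕⊚∙∙∙
?⊞⊞⊞⊞⊞⊞
?⊞⊞⊞⊞⊞⊞
⊞⊞⊞⊞⊞⊞⊞

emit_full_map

?∙∙∙∙∙
?∙∙⊡∙⊞
?⊞⊞∙∙∙
⊞∙∙∙∙∙
⊞∙∙∙∙∙
⊞⊕⊚∙∙∙
⊞⊞⊞⊞⊞⊞
⊞⊞⊞⊞⊞⊞

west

???⊞⊞∙∙
?⊞⊞∙∙∙∙
?⊞⊞∙∙∙∙
?⊞⊞⊚∙∙∙
?⊞⊞⊞⊞⊞⊞
?⊞⊞⊞⊞⊞⊞
⊞⊞⊞⊞⊞⊞⊞

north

???∙∙⊡∙
?⊞⊞⊞⊞∙∙
?⊞⊞∙∙∙∙
?⊞⊞⊚∙∙∙
?⊞⊞⊕∙∙∙
?⊞⊞⊞⊞⊞⊞
?⊞⊞⊞⊞⊞⊞

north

???∙∙∙∙
?⊞⊞∙∙⊡∙
?⊞⊞⊞⊞∙∙
?⊞⊞⊚∙∙∙
?⊞⊞∙∙∙∙
?⊞⊞⊕∙∙∙
?⊞⊞⊞⊞⊞⊞

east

??∙∙∙∙∙
⊞⊞∙∙⊡∙⊞
⊞⊞⊞⊞∙∙∙
⊞⊞∙⊚∙∙∙
⊞⊞∙∙∙∙∙
⊞⊞⊕∙∙∙∙
⊞⊞⊞⊞⊞⊞⊞

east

?∙∙∙∙∙?
⊞∙∙⊡∙⊞?
⊞⊞⊞∙∙∙?
⊞∙∙⊚∙∙?
⊞∙∙∙∙∙?
⊞⊕∙∙∙∙?
⊞⊞⊞⊞⊞⊞?

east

∙∙∙∙∙??
∙∙⊡∙⊞⊞?
⊞⊞∙∙∙∙?
∙∙∙⊚∙⊞?
∙∙∙∙∙⊞?
⊕∙∙∙∙⊞?
⊞⊞⊞⊞⊞??

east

∙∙∙∙???
∙⊡∙⊞⊞⊞?
⊞∙∙∙∙∙?
∙∙∙⊚⊞⊞?
∙∙∙∙⊞⊞?
∙∙∙∙⊞⊞?
⊞⊞⊞⊞???

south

∙⊡∙⊞⊞⊞?
⊞∙∙∙∙∙?
∙∙∙∙⊞⊞?
∙∙∙⊚⊞⊞?
∙∙∙∙⊞⊞?
⊞⊞⊞⊞⊞⊞?
⊞⊞⊞⊞???

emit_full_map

??∙∙∙∙∙??
⊞⊞∙∙⊡∙⊞⊞⊞
⊞⊞⊞⊞∙∙∙∙∙
⊞⊞∙∙∙∙∙⊞⊞
⊞⊞∙∙∙∙⊚⊞⊞
⊞⊞⊕∙∙∙∙⊞⊞
⊞⊞⊞⊞⊞⊞⊞⊞⊞
⊞⊞⊞⊞⊞⊞⊞??

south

⊞∙∙∙∙∙?
∙∙∙∙⊞⊞?
∙∙∙∙⊞⊞?
∙∙∙⊚⊞⊞?
⊞⊞⊞⊞⊞⊞?
⊞⊞⊞⊞⊞⊞?
⊞⊞⊞⊞⊞⊞⊞

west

⊞⊞∙∙∙∙∙
∙∙∙∙∙⊞⊞
∙∙∙∙∙⊞⊞
⊕∙∙⊚∙⊞⊞
⊞⊞⊞⊞⊞⊞⊞
⊞⊞⊞⊞⊞⊞⊞
⊞⊞⊞⊞⊞⊞⊞

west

⊞⊞⊞∙∙∙∙
⊞∙∙∙∙∙⊞
⊞∙∙∙∙∙⊞
⊞⊕∙⊚∙∙⊞
⊞⊞⊞⊞⊞⊞⊞
⊞⊞⊞⊞⊞⊞⊞
⊞⊞⊞⊞⊞⊞⊞

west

⊞⊞⊞⊞∙∙∙
⊞⊞∙∙∙∙∙
⊞⊞∙∙∙∙∙
⊞⊞⊕⊚∙∙∙
⊞⊞⊞⊞⊞⊞⊞
⊞⊞⊞⊞⊞⊞⊞
⊞⊞⊞⊞⊞⊞⊞

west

?⊞⊞⊞⊞∙∙
?⊞⊞∙∙∙∙
?⊞⊞∙∙∙∙
?⊞⊞⊚∙∙∙
?⊞⊞⊞⊞⊞⊞
?⊞⊞⊞⊞⊞⊞
⊞⊞⊞⊞⊞⊞⊞

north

?⊞⊞∙∙⊡∙
?⊞⊞⊞⊞∙∙
?⊞⊞∙∙∙∙
?⊞⊞⊚∙∙∙
?⊞⊞⊕∙∙∙
?⊞⊞⊞⊞⊞⊞
?⊞⊞⊞⊞⊞⊞

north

???∙∙∙∙
?⊞⊞∙∙⊡∙
?⊞⊞⊞⊞∙∙
?⊞⊞⊚∙∙∙
?⊞⊞∙∙∙∙
?⊞⊞⊕∙∙∙
?⊞⊞⊞⊞⊞⊞

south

?⊞⊞∙∙⊡∙
?⊞⊞⊞⊞∙∙
?⊞⊞∙∙∙∙
?⊞⊞⊚∙∙∙
?⊞⊞⊕∙∙∙
?⊞⊞⊞⊞⊞⊞
?⊞⊞⊞⊞⊞⊞

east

⊞⊞∙∙⊡∙⊞
⊞⊞⊞⊞∙∙∙
⊞⊞∙∙∙∙∙
⊞⊞∙⊚∙∙∙
⊞⊞⊕∙∙∙∙
⊞⊞⊞⊞⊞⊞⊞
⊞⊞⊞⊞⊞⊞⊞


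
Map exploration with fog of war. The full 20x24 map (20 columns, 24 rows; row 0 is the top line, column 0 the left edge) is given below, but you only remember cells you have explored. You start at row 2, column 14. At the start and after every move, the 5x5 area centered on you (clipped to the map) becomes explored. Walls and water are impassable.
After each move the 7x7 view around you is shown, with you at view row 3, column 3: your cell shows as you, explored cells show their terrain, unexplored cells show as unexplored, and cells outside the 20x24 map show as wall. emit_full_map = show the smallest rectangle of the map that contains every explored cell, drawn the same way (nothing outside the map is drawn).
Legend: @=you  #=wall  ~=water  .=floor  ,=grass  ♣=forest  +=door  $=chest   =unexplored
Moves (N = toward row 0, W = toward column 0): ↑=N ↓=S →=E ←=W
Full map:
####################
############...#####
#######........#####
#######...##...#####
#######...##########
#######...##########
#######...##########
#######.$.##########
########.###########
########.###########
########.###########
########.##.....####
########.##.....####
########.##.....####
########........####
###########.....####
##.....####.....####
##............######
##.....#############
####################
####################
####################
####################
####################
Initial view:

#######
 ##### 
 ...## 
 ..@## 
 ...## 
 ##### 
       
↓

 ##### 
 ...## 
 ...## 
 ..@## 
 ##### 
 ##### 
       

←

  #####
 #...##
 ....##
 #.@.##
 ######
 ######
       

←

   ####
 ##...#
 .....#
 ##@..#
 ######
 ######
       

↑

#######
 ######
 ##...#
 ..@..#
 ##...#
 ######
 ######

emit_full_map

#######
##...##
..@..##
##...##
#######
#######

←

#######
 ######
 ###...
 ..@...
 .##...
 .#####
  #####

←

#######
 ######
 ####..
 ..@...
 ..##..
 ..####
   ####

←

#######
 ######
 #####.
 ..@...
 ...##.
 ...###
    ###

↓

 ######
 #####.
 ......
 ..@##.
 ...###
 ...###
       

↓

 #####.
 ......
 ...##.
 ..@###
 ...###
 ...## 
       

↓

 ......
 ...##.
 ...###
 ..@###
 ...## 
 .$.## 
       

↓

 ...##.
 ...###
 ...###
 ..@## 
 .$.## 
 #.### 
       

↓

 ...###
 ...###
 ...## 
 .$@## 
 #.### 
 #.### 
       

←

  ...##
 #...##
 #...##
 #.@.##
 ##.###
 ##.###
       

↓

 #...##
 #...##
 #.$.##
 ##@###
 ##.###
 ##.## 
       

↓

 #...##
 #.$.##
 ##.###
 ##@###
 ##.## 
 ##.## 
       

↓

 #.$.##
 ##.###
 ##.###
 ##@## 
 ##.## 
 ##.## 
       

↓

 ##.###
 ##.###
 ##.## 
 ##@## 
 ##.## 
 ##.## 
       

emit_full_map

 ##########
 #####...##
 ........##
 ...##...##
 ...#######
#...#######
#...##     
#.$.##     
##.###     
##.###     
##.##      
##@##      
##.##      
##.##      

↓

 ##.###
 ##.## 
 ##.## 
 ##@## 
 ##.## 
 ##... 
       

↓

 ##.## 
 ##.## 
 ##.## 
 ##@## 
 ##... 
 ##### 
       

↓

 ##.## 
 ##.## 
 ##.## 
 ##@.. 
 ##### 
 .#### 
       

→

##.##  
##.##. 
##.##. 
##.@.. 
#####. 
.####. 
       

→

#.##   
#.##.. 
#.##.. 
#..@.. 
####.. 
####.. 
       

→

.##    
.##... 
.##... 
...@.. 
###... 
###... 
       

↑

.##    
.##... 
.##... 
.##@.. 
...... 
###... 
###... 

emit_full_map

 ##########
 #####...##
 ........##
 ...##...##
 ...#######
#...#######
#...##     
#.$.##     
##.###     
##.###     
##.##      
##.##...   
##.##...   
##.##@..   
##......   
#####...   
.####...   


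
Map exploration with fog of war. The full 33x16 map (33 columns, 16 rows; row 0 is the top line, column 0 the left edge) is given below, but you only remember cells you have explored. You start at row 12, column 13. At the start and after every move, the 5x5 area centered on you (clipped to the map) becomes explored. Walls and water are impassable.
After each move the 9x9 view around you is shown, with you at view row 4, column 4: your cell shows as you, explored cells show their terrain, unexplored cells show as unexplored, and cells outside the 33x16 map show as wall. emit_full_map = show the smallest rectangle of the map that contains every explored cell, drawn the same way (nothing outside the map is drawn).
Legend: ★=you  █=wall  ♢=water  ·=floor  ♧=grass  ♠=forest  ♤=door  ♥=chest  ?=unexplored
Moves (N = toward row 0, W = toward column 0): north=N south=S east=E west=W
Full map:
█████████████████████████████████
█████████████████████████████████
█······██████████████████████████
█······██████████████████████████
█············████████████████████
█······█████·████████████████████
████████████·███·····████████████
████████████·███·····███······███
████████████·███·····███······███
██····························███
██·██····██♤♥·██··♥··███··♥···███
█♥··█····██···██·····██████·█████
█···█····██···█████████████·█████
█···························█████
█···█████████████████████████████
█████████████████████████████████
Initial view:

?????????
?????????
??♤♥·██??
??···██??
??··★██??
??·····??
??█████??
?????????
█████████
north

?????????
?????????
??·····??
??♤♥·██??
??··★██??
??···██??
??·····??
??█████??
?????????

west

?????????
?????????
??······?
??█♤♥·██?
??█·★·██?
??█···██?
??······?
???█████?
?????????

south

?????????
??······?
??█♤♥·██?
??█···██?
??█·★·██?
??······?
??██████?
?????????
█████████

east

?????????
?······??
?█♤♥·██??
?█···██??
?█··★██??
?······??
?██████??
?????????
█████████

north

?????????
?????????
?······??
?█♤♥·██??
?█··★██??
?█···██??
?······??
?██████??
?????????

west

?????????
?????????
??······?
??█♤♥·██?
??█·★·██?
??█···██?
??······?
??██████?
?????????

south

?????????
??······?
??█♤♥·██?
??█···██?
??█·★·██?
??······?
??██████?
?????????
█████████

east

?????????
?······??
?█♤♥·██??
?█···██??
?█··★██??
?······??
?██████??
?????????
█████████

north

?????????
?????????
?······??
?█♤♥·██??
?█··★██??
?█···██??
?······??
?██████??
?????????

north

?????????
?????????
??█·███??
?······??
?█♤♥★██??
?█···██??
?█···██??
?······??
?██████??

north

?????????
?????????
??█·███??
??█·███??
?···★··??
?█♤♥·██??
?█···██??
?█···██??
?······??

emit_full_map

?█·███
?█·███
···★··
█♤♥·██
█···██
█···██
······
██████

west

?????????
?????????
??██·███?
??██·███?
??··★···?
??█♤♥·██?
??█···██?
??█···██?
??······?

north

?????????
?????????
??██·██??
??██·███?
??██★███?
??······?
??█♤♥·██?
??█···██?
??█···██?

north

?????????
?????????
??██·██??
??██·██??
??██★███?
??██·███?
??······?
??█♤♥·██?
??█···██?

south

?????????
??██·██??
??██·██??
??██·███?
??██★███?
??······?
??█♤♥·██?
??█···██?
??█···██?

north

?????????
?????????
??██·██??
??██·██??
??██★███?
??██·███?
??······?
??█♤♥·██?
??█···██?

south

?????????
??██·██??
??██·██??
??██·███?
??██★███?
??······?
??█♤♥·██?
??█···██?
??█···██?

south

??██·██??
??██·██??
??██·███?
??██·███?
??··★···?
??█♤♥·██?
??█···██?
??█···██?
??······?

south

??██·██??
??██·███?
??██·███?
??······?
??█♤★·██?
??█···██?
??█···██?
??······?
??██████?

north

??██·██??
??██·██??
??██·███?
??██·███?
??··★···?
??█♤♥·██?
??█···██?
??█···██?
??······?

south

??██·██??
??██·███?
??██·███?
??······?
??█♤★·██?
??█···██?
??█···██?
??······?
??██████?

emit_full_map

██·██?
██·██?
██·███
██·███
······
█♤★·██
█···██
█···██
······
██████


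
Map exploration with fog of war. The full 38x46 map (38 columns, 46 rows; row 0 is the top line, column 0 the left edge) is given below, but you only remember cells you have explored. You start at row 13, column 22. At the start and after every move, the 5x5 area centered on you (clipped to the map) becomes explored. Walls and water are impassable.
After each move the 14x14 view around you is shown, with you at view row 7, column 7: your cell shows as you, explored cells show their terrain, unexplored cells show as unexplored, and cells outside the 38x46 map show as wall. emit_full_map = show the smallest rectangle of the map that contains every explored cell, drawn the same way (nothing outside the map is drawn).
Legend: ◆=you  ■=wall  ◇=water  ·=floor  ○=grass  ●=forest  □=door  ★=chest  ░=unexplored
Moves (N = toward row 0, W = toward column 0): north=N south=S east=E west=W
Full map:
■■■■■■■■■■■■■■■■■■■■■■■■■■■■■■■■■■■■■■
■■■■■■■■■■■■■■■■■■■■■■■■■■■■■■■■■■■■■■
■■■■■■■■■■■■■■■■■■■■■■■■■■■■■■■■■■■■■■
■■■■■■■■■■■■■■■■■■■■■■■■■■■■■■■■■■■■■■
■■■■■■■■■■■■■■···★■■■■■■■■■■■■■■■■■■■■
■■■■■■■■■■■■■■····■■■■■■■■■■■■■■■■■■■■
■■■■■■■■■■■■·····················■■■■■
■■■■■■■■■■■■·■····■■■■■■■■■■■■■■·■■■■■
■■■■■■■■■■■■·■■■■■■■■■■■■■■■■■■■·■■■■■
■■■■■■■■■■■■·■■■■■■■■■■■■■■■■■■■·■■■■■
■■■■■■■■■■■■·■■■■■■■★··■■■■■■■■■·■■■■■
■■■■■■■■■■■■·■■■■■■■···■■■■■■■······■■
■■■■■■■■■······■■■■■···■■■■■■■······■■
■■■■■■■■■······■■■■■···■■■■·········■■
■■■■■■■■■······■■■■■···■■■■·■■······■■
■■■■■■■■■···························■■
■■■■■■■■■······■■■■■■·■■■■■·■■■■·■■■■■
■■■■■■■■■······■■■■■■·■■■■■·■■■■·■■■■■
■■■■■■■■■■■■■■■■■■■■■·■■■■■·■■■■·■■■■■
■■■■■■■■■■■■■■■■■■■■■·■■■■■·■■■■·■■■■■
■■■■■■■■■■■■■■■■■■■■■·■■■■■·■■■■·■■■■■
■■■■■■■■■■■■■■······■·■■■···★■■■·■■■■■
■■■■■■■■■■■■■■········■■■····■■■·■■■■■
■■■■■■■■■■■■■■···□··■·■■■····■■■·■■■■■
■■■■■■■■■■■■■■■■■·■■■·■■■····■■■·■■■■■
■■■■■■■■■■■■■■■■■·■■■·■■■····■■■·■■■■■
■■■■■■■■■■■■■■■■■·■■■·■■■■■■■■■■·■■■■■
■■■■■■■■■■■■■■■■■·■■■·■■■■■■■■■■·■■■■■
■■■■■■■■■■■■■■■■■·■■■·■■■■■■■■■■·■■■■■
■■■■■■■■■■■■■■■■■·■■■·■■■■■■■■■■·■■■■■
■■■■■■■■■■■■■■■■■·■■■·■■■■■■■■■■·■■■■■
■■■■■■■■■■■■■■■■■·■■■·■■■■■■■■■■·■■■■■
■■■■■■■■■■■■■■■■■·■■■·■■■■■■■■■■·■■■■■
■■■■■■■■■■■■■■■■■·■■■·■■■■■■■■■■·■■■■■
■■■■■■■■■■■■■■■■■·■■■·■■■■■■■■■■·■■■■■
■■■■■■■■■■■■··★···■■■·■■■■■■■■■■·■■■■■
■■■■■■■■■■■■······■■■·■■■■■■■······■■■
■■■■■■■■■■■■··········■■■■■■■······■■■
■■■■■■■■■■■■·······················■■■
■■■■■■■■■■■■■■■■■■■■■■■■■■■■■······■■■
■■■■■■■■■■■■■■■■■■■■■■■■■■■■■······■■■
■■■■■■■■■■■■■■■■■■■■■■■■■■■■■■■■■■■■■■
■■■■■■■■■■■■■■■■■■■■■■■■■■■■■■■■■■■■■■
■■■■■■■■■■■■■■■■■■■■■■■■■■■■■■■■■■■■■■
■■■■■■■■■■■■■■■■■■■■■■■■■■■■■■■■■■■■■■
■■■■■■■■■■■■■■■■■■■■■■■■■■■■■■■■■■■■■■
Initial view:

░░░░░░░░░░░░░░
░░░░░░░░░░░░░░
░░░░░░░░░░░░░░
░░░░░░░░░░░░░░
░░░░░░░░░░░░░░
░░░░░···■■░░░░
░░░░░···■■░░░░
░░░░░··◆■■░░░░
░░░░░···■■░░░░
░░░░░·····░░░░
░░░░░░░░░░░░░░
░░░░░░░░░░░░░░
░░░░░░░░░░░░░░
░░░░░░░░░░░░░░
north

░░░░░░░░░░░░░░
░░░░░░░░░░░░░░
░░░░░░░░░░░░░░
░░░░░░░░░░░░░░
░░░░░░░░░░░░░░
░░░░░★··■■░░░░
░░░░░···■■░░░░
░░░░░··◆■■░░░░
░░░░░···■■░░░░
░░░░░···■■░░░░
░░░░░·····░░░░
░░░░░░░░░░░░░░
░░░░░░░░░░░░░░
░░░░░░░░░░░░░░

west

░░░░░░░░░░░░░░
░░░░░░░░░░░░░░
░░░░░░░░░░░░░░
░░░░░░░░░░░░░░
░░░░░░░░░░░░░░
░░░░░■★··■■░░░
░░░░░■···■■░░░
░░░░░■·◆·■■░░░
░░░░░■···■■░░░
░░░░░■···■■░░░
░░░░░░·····░░░
░░░░░░░░░░░░░░
░░░░░░░░░░░░░░
░░░░░░░░░░░░░░

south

░░░░░░░░░░░░░░
░░░░░░░░░░░░░░
░░░░░░░░░░░░░░
░░░░░░░░░░░░░░
░░░░░■★··■■░░░
░░░░░■···■■░░░
░░░░░■···■■░░░
░░░░░■·◆·■■░░░
░░░░░■···■■░░░
░░░░░······░░░
░░░░░░░░░░░░░░
░░░░░░░░░░░░░░
░░░░░░░░░░░░░░
░░░░░░░░░░░░░░

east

░░░░░░░░░░░░░░
░░░░░░░░░░░░░░
░░░░░░░░░░░░░░
░░░░░░░░░░░░░░
░░░░■★··■■░░░░
░░░░■···■■░░░░
░░░░■···■■░░░░
░░░░■··◆■■░░░░
░░░░■···■■░░░░
░░░░······░░░░
░░░░░░░░░░░░░░
░░░░░░░░░░░░░░
░░░░░░░░░░░░░░
░░░░░░░░░░░░░░

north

░░░░░░░░░░░░░░
░░░░░░░░░░░░░░
░░░░░░░░░░░░░░
░░░░░░░░░░░░░░
░░░░░░░░░░░░░░
░░░░■★··■■░░░░
░░░░■···■■░░░░
░░░░■··◆■■░░░░
░░░░■···■■░░░░
░░░░■···■■░░░░
░░░░······░░░░
░░░░░░░░░░░░░░
░░░░░░░░░░░░░░
░░░░░░░░░░░░░░

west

░░░░░░░░░░░░░░
░░░░░░░░░░░░░░
░░░░░░░░░░░░░░
░░░░░░░░░░░░░░
░░░░░░░░░░░░░░
░░░░░■★··■■░░░
░░░░░■···■■░░░
░░░░░■·◆·■■░░░
░░░░░■···■■░░░
░░░░░■···■■░░░
░░░░░······░░░
░░░░░░░░░░░░░░
░░░░░░░░░░░░░░
░░░░░░░░░░░░░░

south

░░░░░░░░░░░░░░
░░░░░░░░░░░░░░
░░░░░░░░░░░░░░
░░░░░░░░░░░░░░
░░░░░■★··■■░░░
░░░░░■···■■░░░
░░░░░■···■■░░░
░░░░░■·◆·■■░░░
░░░░░■···■■░░░
░░░░░······░░░
░░░░░░░░░░░░░░
░░░░░░░░░░░░░░
░░░░░░░░░░░░░░
░░░░░░░░░░░░░░

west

░░░░░░░░░░░░░░
░░░░░░░░░░░░░░
░░░░░░░░░░░░░░
░░░░░░░░░░░░░░
░░░░░░■★··■■░░
░░░░░■■···■■░░
░░░░░■■···■■░░
░░░░░■■◆··■■░░
░░░░░■■···■■░░
░░░░░·······░░
░░░░░░░░░░░░░░
░░░░░░░░░░░░░░
░░░░░░░░░░░░░░
░░░░░░░░░░░░░░

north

░░░░░░░░░░░░░░
░░░░░░░░░░░░░░
░░░░░░░░░░░░░░
░░░░░░░░░░░░░░
░░░░░░░░░░░░░░
░░░░░■■★··■■░░
░░░░░■■···■■░░
░░░░░■■◆··■■░░
░░░░░■■···■■░░
░░░░░■■···■■░░
░░░░░·······░░
░░░░░░░░░░░░░░
░░░░░░░░░░░░░░
░░░░░░░░░░░░░░

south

░░░░░░░░░░░░░░
░░░░░░░░░░░░░░
░░░░░░░░░░░░░░
░░░░░░░░░░░░░░
░░░░░■■★··■■░░
░░░░░■■···■■░░
░░░░░■■···■■░░
░░░░░■■◆··■■░░
░░░░░■■···■■░░
░░░░░·······░░
░░░░░░░░░░░░░░
░░░░░░░░░░░░░░
░░░░░░░░░░░░░░
░░░░░░░░░░░░░░

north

░░░░░░░░░░░░░░
░░░░░░░░░░░░░░
░░░░░░░░░░░░░░
░░░░░░░░░░░░░░
░░░░░░░░░░░░░░
░░░░░■■★··■■░░
░░░░░■■···■■░░
░░░░░■■◆··■■░░
░░░░░■■···■■░░
░░░░░■■···■■░░
░░░░░·······░░
░░░░░░░░░░░░░░
░░░░░░░░░░░░░░
░░░░░░░░░░░░░░

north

░░░░░░░░░░░░░░
░░░░░░░░░░░░░░
░░░░░░░░░░░░░░
░░░░░░░░░░░░░░
░░░░░░░░░░░░░░
░░░░░■■■■■░░░░
░░░░░■■★··■■░░
░░░░░■■◆··■■░░
░░░░░■■···■■░░
░░░░░■■···■■░░
░░░░░■■···■■░░
░░░░░·······░░
░░░░░░░░░░░░░░
░░░░░░░░░░░░░░

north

░░░░░░░░░░░░░░
░░░░░░░░░░░░░░
░░░░░░░░░░░░░░
░░░░░░░░░░░░░░
░░░░░░░░░░░░░░
░░░░░■■■■■░░░░
░░░░░■■■■■░░░░
░░░░░■■◆··■■░░
░░░░░■■···■■░░
░░░░░■■···■■░░
░░░░░■■···■■░░
░░░░░■■···■■░░
░░░░░·······░░
░░░░░░░░░░░░░░

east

░░░░░░░░░░░░░░
░░░░░░░░░░░░░░
░░░░░░░░░░░░░░
░░░░░░░░░░░░░░
░░░░░░░░░░░░░░
░░░░■■■■■■░░░░
░░░░■■■■■■░░░░
░░░░■■★◆·■■░░░
░░░░■■···■■░░░
░░░░■■···■■░░░
░░░░■■···■■░░░
░░░░■■···■■░░░
░░░░·······░░░
░░░░░░░░░░░░░░

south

░░░░░░░░░░░░░░
░░░░░░░░░░░░░░
░░░░░░░░░░░░░░
░░░░░░░░░░░░░░
░░░░■■■■■■░░░░
░░░░■■■■■■░░░░
░░░░■■★··■■░░░
░░░░■■·◆·■■░░░
░░░░■■···■■░░░
░░░░■■···■■░░░
░░░░■■···■■░░░
░░░░·······░░░
░░░░░░░░░░░░░░
░░░░░░░░░░░░░░

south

░░░░░░░░░░░░░░
░░░░░░░░░░░░░░
░░░░░░░░░░░░░░
░░░░■■■■■■░░░░
░░░░■■■■■■░░░░
░░░░■■★··■■░░░
░░░░■■···■■░░░
░░░░■■·◆·■■░░░
░░░░■■···■■░░░
░░░░■■···■■░░░
░░░░·······░░░
░░░░░░░░░░░░░░
░░░░░░░░░░░░░░
░░░░░░░░░░░░░░

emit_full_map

■■■■■■░
■■■■■■░
■■★··■■
■■···■■
■■·◆·■■
■■···■■
■■···■■
·······
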